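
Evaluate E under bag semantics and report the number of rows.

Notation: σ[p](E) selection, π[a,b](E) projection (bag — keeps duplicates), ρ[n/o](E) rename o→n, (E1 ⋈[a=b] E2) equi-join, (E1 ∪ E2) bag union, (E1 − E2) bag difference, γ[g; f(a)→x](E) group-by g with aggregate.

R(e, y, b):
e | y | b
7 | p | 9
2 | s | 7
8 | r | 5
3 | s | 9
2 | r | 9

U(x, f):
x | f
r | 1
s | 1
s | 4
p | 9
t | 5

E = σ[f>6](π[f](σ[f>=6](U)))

Per-node cardinality:
  U → 5
  σ[f>=6](U) → 1
  π[f](σ[f>=6](U)) → 1
  σ[f>6](π[f](σ[f>=6](U))) → 1

|E| = 1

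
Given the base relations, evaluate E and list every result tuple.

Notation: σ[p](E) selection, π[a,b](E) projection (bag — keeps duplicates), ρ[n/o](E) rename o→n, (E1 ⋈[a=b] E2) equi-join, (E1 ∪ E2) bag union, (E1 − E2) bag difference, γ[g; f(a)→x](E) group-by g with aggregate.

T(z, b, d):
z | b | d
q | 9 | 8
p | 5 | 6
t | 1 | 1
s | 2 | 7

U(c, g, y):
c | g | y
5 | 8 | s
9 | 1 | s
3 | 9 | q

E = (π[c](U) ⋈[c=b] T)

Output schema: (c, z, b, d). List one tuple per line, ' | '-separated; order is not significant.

Row counts bottom-up:
  U → 3
  π[c](U) → 3
  T → 4
  (π[c](U) ⋈[c=b] T) → 2

== RESULT ==
c | z | b | d
5 | p | 5 | 6
9 | q | 9 | 8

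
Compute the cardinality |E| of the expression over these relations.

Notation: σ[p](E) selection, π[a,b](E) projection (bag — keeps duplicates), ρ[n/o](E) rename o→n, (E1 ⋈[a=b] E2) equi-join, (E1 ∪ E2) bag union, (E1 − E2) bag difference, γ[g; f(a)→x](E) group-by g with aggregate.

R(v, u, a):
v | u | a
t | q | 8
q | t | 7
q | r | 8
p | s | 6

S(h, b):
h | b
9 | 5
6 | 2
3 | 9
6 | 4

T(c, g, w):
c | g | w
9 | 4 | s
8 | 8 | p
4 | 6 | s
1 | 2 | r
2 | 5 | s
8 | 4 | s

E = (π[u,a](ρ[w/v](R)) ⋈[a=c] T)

Stepwise |·|:
  R → 4
  ρ[w/v](R) → 4
  π[u,a](ρ[w/v](R)) → 4
  T → 6
  (π[u,a](ρ[w/v](R)) ⋈[a=c] T) → 4

|E| = 4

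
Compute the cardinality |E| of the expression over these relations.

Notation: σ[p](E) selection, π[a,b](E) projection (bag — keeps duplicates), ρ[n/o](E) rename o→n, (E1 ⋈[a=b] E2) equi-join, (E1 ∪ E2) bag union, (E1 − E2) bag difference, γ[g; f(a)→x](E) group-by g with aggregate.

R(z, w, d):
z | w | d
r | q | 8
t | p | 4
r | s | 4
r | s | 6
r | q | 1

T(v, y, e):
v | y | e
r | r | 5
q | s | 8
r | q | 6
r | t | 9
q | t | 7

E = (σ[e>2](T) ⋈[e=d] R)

Per-node cardinality:
  T → 5
  σ[e>2](T) → 5
  R → 5
  (σ[e>2](T) ⋈[e=d] R) → 2

|E| = 2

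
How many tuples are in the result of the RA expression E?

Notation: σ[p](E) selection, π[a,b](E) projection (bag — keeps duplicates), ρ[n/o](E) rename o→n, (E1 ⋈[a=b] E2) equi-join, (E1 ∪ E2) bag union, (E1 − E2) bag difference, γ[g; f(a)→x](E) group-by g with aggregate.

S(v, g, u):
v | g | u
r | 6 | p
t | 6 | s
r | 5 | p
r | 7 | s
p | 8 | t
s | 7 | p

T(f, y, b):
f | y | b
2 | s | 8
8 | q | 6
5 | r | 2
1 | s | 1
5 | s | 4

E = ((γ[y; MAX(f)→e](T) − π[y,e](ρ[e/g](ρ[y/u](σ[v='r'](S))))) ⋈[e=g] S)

Subexpression sizes:
  T → 5
  γ[y; MAX(f)→e](T) → 3
  S → 6
  σ[v='r'](S) → 3
  ρ[y/u](σ[v='r'](S)) → 3
  ρ[e/g](ρ[y/u](σ[v='r'](S))) → 3
  π[y,e](ρ[e/g](ρ[y/u](σ[v='r'](S)))) → 3
  (γ[y; MAX(f)→e](T) − π[y,e](ρ[e/g](ρ[y/u](σ[v='r'](S))))) → 3
  S → 6
  ((γ[y; MAX(f)→e](T) − π[y,e](ρ[e/g](ρ[y/u](σ[v='r'](S))))) ⋈[e=g] S) → 3

|E| = 3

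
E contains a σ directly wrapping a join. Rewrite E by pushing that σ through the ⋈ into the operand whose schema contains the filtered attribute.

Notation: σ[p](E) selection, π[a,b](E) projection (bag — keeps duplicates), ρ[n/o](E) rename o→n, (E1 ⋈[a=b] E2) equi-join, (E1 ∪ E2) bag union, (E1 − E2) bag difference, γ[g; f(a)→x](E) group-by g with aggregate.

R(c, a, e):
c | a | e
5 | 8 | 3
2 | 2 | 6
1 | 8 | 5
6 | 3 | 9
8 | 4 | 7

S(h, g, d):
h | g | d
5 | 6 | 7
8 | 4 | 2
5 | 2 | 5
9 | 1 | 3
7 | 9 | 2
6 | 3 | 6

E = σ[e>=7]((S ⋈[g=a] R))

σ filters on e, owned by the right side.
E' = (S ⋈[g=a] σ[e>=7](R))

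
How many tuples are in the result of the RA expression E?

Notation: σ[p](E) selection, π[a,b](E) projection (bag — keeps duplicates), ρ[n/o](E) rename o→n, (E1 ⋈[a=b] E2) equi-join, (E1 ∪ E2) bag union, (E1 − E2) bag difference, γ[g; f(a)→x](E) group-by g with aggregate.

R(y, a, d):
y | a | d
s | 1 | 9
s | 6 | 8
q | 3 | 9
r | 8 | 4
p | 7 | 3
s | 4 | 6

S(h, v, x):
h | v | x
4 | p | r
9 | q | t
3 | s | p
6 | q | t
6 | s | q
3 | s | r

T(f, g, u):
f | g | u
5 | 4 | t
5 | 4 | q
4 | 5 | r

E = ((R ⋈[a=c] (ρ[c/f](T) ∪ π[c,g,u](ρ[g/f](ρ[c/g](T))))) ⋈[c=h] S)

Stepwise |·|:
  R → 6
  T → 3
  ρ[c/f](T) → 3
  T → 3
  ρ[c/g](T) → 3
  ρ[g/f](ρ[c/g](T)) → 3
  π[c,g,u](ρ[g/f](ρ[c/g](T))) → 3
  (ρ[c/f](T) ∪ π[c,g,u](ρ[g/f](ρ[c/g](T)))) → 6
  (R ⋈[a=c] (ρ[c/f](T) ∪ π[c,g,u](ρ[g/f](ρ[c/g](T))))) → 3
  S → 6
  ((R ⋈[a=c] (ρ[c/f](T) ∪ π[c,g,u](ρ[g/f](ρ[c/g](T))))) ⋈[c=h] S) → 3

|E| = 3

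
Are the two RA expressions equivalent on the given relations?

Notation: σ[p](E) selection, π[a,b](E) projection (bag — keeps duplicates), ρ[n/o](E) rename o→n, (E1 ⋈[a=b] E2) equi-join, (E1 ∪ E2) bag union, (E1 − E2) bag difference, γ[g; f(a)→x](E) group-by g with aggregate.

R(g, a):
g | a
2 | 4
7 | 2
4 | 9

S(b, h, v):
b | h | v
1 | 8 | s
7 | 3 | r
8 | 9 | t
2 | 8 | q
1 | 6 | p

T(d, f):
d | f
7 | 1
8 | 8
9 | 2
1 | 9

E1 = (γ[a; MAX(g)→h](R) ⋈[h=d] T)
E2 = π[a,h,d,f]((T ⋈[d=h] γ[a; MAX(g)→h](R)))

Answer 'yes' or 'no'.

E1 stepwise |·|:
  R → 3
  γ[a; MAX(g)→h](R) → 3
  T → 4
  (γ[a; MAX(g)→h](R) ⋈[h=d] T) → 1
E2 stepwise |·|:
  T → 4
  R → 3
  γ[a; MAX(g)→h](R) → 3
  (T ⋈[d=h] γ[a; MAX(g)→h](R)) → 1
  π[a,h,d,f]((T ⋈[d=h] γ[a; MAX(g)→h](R))) → 1

E1 and E2 produce the same multiset:
a | h | d | f
2 | 7 | 7 | 1

yes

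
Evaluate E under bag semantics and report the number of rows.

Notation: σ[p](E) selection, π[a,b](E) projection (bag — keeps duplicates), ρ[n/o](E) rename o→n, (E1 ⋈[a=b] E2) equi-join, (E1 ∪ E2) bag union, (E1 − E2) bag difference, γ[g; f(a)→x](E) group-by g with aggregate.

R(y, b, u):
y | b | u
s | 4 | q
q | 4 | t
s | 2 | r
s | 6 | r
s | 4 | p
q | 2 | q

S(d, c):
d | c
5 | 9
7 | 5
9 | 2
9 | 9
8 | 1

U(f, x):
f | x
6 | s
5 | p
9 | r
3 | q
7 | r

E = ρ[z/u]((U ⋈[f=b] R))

Row counts bottom-up:
  U → 5
  R → 6
  (U ⋈[f=b] R) → 1
  ρ[z/u]((U ⋈[f=b] R)) → 1

|E| = 1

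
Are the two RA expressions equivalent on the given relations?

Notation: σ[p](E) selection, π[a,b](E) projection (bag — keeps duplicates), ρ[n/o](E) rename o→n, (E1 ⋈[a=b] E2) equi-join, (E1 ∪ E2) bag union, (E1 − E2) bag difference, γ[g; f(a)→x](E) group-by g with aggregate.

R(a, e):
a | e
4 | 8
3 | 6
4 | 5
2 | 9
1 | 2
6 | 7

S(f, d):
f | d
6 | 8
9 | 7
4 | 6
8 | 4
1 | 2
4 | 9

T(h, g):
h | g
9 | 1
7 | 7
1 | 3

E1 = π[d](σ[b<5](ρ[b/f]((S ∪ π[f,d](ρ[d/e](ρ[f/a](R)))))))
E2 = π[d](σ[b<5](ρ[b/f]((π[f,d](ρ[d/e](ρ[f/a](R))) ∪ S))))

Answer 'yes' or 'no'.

E1 row counts bottom-up:
  S → 6
  R → 6
  ρ[f/a](R) → 6
  ρ[d/e](ρ[f/a](R)) → 6
  π[f,d](ρ[d/e](ρ[f/a](R))) → 6
  (S ∪ π[f,d](ρ[d/e](ρ[f/a](R)))) → 12
  ρ[b/f]((S ∪ π[f,d](ρ[d/e](ρ[f/a](R))))) → 12
  σ[b<5](ρ[b/f]((S ∪ π[f,d](ρ[d/e](ρ[f/a](R)))))) → 8
  π[d](σ[b<5](ρ[b/f]((S ∪ π[f,d](ρ[d/e](ρ[f/a](R))))))) → 8
E2 row counts bottom-up:
  R → 6
  ρ[f/a](R) → 6
  ρ[d/e](ρ[f/a](R)) → 6
  π[f,d](ρ[d/e](ρ[f/a](R))) → 6
  S → 6
  (π[f,d](ρ[d/e](ρ[f/a](R))) ∪ S) → 12
  ρ[b/f]((π[f,d](ρ[d/e](ρ[f/a](R))) ∪ S)) → 12
  σ[b<5](ρ[b/f]((π[f,d](ρ[d/e](ρ[f/a](R))) ∪ S))) → 8
  π[d](σ[b<5](ρ[b/f]((π[f,d](ρ[d/e](ρ[f/a](R))) ∪ S)))) → 8

E1 and E2 produce the same multiset:
d
2
2
5
6
6
8
9
9

yes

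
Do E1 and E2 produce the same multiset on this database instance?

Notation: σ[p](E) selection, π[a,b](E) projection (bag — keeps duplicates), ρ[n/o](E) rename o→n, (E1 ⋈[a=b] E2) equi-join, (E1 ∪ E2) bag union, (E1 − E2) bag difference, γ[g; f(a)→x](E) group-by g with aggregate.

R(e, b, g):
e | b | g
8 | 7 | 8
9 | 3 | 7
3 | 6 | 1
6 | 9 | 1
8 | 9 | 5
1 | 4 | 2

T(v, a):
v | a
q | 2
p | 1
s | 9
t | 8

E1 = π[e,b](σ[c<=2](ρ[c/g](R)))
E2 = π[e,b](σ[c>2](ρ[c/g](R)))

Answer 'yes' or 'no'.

E1 subexpression sizes:
  R → 6
  ρ[c/g](R) → 6
  σ[c<=2](ρ[c/g](R)) → 3
  π[e,b](σ[c<=2](ρ[c/g](R))) → 3
E2 subexpression sizes:
  R → 6
  ρ[c/g](R) → 6
  σ[c>2](ρ[c/g](R)) → 3
  π[e,b](σ[c>2](ρ[c/g](R))) → 3

E1 result:
e | b
1 | 4
3 | 6
6 | 9
E2 result:
e | b
8 | 7
8 | 9
9 | 3
Witness: (8, 9) appears 0× in E1 but 1× in E2.

no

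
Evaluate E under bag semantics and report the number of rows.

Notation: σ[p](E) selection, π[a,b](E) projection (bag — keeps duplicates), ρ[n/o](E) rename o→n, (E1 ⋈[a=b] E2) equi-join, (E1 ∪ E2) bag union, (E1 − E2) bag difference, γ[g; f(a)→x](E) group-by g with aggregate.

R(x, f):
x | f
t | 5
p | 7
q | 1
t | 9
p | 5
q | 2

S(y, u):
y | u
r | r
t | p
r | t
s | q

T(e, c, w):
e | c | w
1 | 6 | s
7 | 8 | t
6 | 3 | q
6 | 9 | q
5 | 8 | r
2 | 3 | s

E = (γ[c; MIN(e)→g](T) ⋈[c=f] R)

Row counts bottom-up:
  T → 6
  γ[c; MIN(e)→g](T) → 4
  R → 6
  (γ[c; MIN(e)→g](T) ⋈[c=f] R) → 1

|E| = 1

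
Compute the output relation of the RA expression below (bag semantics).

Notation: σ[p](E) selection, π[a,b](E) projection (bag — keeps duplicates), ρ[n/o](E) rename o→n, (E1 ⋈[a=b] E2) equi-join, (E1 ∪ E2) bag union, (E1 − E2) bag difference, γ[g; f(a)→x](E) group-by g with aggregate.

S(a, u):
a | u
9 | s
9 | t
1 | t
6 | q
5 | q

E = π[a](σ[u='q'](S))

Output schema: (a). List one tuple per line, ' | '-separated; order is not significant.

Per-node cardinality:
  S → 5
  σ[u='q'](S) → 2
  π[a](σ[u='q'](S)) → 2

== RESULT ==
a
5
6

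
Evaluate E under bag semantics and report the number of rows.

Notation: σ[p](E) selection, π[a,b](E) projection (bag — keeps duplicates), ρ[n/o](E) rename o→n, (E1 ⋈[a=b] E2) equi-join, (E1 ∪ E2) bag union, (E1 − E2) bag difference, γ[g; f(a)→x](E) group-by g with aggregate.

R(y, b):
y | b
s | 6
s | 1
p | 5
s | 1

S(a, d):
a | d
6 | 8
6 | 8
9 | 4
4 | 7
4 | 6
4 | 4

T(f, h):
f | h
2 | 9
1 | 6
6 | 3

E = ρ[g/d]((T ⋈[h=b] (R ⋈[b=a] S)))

Subexpression sizes:
  T → 3
  R → 4
  S → 6
  (R ⋈[b=a] S) → 2
  (T ⋈[h=b] (R ⋈[b=a] S)) → 2
  ρ[g/d]((T ⋈[h=b] (R ⋈[b=a] S))) → 2

|E| = 2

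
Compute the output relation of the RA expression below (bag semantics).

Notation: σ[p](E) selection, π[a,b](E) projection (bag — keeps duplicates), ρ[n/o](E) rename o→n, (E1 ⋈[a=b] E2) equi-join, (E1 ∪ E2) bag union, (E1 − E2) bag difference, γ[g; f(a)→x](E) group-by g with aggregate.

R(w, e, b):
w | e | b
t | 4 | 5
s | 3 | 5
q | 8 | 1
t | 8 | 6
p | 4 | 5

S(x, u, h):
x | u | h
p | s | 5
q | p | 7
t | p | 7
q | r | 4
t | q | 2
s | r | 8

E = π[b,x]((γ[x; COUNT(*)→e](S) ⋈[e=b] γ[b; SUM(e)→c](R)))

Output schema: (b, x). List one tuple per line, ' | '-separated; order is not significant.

Row counts bottom-up:
  S → 6
  γ[x; COUNT(*)→e](S) → 4
  R → 5
  γ[b; SUM(e)→c](R) → 3
  (γ[x; COUNT(*)→e](S) ⋈[e=b] γ[b; SUM(e)→c](R)) → 2
  π[b,x]((γ[x; COUNT(*)→e](S) ⋈[e=b] γ[b; SUM(e)→c](R))) → 2

== RESULT ==
b | x
1 | p
1 | s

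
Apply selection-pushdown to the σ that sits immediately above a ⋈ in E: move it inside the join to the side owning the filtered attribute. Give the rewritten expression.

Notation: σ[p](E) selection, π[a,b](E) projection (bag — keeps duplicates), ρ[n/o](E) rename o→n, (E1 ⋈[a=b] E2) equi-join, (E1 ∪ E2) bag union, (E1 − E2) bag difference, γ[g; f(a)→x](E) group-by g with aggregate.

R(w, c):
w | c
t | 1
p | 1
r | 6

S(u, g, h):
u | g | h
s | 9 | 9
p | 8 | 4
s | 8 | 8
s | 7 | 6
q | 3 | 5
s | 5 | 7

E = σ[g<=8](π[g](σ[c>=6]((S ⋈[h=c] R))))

σ filters on c, owned by the right side.
E' = σ[g<=8](π[g]((S ⋈[h=c] σ[c>=6](R))))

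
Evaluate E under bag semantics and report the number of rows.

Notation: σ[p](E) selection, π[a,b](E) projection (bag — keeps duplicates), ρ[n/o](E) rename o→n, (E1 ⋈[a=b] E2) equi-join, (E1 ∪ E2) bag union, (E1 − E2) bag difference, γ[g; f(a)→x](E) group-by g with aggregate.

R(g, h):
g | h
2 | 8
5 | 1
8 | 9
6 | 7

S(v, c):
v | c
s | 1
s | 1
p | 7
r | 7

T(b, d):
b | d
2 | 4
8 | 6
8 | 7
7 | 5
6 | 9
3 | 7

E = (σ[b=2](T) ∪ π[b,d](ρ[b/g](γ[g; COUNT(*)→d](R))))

Stepwise |·|:
  T → 6
  σ[b=2](T) → 1
  R → 4
  γ[g; COUNT(*)→d](R) → 4
  ρ[b/g](γ[g; COUNT(*)→d](R)) → 4
  π[b,d](ρ[b/g](γ[g; COUNT(*)→d](R))) → 4
  (σ[b=2](T) ∪ π[b,d](ρ[b/g](γ[g; COUNT(*)→d](R)))) → 5

|E| = 5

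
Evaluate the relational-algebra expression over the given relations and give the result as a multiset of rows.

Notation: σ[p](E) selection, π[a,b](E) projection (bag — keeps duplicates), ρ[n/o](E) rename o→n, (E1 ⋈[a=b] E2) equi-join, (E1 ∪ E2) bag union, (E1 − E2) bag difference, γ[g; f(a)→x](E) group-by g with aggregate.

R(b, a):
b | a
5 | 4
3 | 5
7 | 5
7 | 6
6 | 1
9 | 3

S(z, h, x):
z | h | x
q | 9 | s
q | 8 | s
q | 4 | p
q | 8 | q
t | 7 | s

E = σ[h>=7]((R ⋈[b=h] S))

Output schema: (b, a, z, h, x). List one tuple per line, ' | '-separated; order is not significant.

Subexpression sizes:
  R → 6
  S → 5
  (R ⋈[b=h] S) → 3
  σ[h>=7]((R ⋈[b=h] S)) → 3

== RESULT ==
b | a | z | h | x
7 | 5 | t | 7 | s
7 | 6 | t | 7 | s
9 | 3 | q | 9 | s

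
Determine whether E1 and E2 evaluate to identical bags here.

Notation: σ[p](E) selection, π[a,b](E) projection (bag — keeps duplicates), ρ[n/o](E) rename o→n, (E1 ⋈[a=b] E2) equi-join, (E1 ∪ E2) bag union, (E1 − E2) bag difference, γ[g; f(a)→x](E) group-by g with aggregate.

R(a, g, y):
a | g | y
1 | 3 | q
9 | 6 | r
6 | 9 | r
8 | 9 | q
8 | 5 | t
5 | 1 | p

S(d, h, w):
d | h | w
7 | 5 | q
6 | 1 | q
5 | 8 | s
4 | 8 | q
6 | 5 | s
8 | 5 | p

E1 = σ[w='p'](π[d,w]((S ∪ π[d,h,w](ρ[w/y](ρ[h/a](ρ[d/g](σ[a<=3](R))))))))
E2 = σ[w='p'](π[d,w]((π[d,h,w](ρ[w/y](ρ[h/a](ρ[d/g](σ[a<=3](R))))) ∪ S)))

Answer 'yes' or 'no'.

E1 per-node cardinality:
  S → 6
  R → 6
  σ[a<=3](R) → 1
  ρ[d/g](σ[a<=3](R)) → 1
  ρ[h/a](ρ[d/g](σ[a<=3](R))) → 1
  ρ[w/y](ρ[h/a](ρ[d/g](σ[a<=3](R)))) → 1
  π[d,h,w](ρ[w/y](ρ[h/a](ρ[d/g](σ[a<=3](R))))) → 1
  (S ∪ π[d,h,w](ρ[w/y](ρ[h/a](ρ[d/g](σ[a<=3](R)))))) → 7
  π[d,w]((S ∪ π[d,h,w](ρ[w/y](ρ[h/a](ρ[d/g](σ[a<=3](R))))))) → 7
  σ[w='p'](π[d,w]((S ∪ π[d,h,w](ρ[w/y](ρ[h/a](ρ[d/g](σ[a<=3](R)))))))) → 1
E2 per-node cardinality:
  R → 6
  σ[a<=3](R) → 1
  ρ[d/g](σ[a<=3](R)) → 1
  ρ[h/a](ρ[d/g](σ[a<=3](R))) → 1
  ρ[w/y](ρ[h/a](ρ[d/g](σ[a<=3](R)))) → 1
  π[d,h,w](ρ[w/y](ρ[h/a](ρ[d/g](σ[a<=3](R))))) → 1
  S → 6
  (π[d,h,w](ρ[w/y](ρ[h/a](ρ[d/g](σ[a<=3](R))))) ∪ S) → 7
  π[d,w]((π[d,h,w](ρ[w/y](ρ[h/a](ρ[d/g](σ[a<=3](R))))) ∪ S)) → 7
  σ[w='p'](π[d,w]((π[d,h,w](ρ[w/y](ρ[h/a](ρ[d/g](σ[a<=3](R))))) ∪ S))) → 1

E1 and E2 produce the same multiset:
d | w
8 | p

yes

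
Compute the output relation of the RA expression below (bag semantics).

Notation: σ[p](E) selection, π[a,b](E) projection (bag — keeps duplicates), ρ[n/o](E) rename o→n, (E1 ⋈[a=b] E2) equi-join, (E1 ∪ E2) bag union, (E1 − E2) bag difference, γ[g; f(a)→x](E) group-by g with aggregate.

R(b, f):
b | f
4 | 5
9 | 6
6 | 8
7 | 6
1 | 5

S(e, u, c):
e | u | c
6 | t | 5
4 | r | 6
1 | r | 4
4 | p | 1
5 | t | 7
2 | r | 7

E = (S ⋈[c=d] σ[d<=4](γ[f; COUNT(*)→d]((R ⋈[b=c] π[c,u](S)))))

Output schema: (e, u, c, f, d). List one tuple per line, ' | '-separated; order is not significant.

Per-node cardinality:
  S → 6
  R → 5
  S → 6
  π[c,u](S) → 6
  (R ⋈[b=c] π[c,u](S)) → 5
  γ[f; COUNT(*)→d]((R ⋈[b=c] π[c,u](S))) → 3
  σ[d<=4](γ[f; COUNT(*)→d]((R ⋈[b=c] π[c,u](S)))) → 3
  (S ⋈[c=d] σ[d<=4](γ[f; COUNT(*)→d]((R ⋈[b=c] π[c,u](S))))) → 1

== RESULT ==
e | u | c | f | d
4 | p | 1 | 8 | 1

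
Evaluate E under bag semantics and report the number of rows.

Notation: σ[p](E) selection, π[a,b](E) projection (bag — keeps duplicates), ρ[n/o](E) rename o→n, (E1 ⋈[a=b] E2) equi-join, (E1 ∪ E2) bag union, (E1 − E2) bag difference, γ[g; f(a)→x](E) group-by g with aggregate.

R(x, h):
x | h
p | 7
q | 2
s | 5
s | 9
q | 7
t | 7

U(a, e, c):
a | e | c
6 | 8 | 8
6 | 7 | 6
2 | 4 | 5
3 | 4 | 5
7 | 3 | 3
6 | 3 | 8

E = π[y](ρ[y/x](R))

Row counts bottom-up:
  R → 6
  ρ[y/x](R) → 6
  π[y](ρ[y/x](R)) → 6

|E| = 6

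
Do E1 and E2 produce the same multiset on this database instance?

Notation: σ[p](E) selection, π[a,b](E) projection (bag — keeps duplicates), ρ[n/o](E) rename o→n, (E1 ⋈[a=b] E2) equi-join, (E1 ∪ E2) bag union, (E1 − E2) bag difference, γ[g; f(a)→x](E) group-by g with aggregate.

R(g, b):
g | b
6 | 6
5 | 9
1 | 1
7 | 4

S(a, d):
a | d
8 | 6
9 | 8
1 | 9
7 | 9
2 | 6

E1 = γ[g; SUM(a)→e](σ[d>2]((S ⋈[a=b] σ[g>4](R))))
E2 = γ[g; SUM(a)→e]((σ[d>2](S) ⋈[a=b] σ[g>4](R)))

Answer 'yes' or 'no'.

E1 per-node cardinality:
  S → 5
  R → 4
  σ[g>4](R) → 3
  (S ⋈[a=b] σ[g>4](R)) → 1
  σ[d>2]((S ⋈[a=b] σ[g>4](R))) → 1
  γ[g; SUM(a)→e](σ[d>2]((S ⋈[a=b] σ[g>4](R)))) → 1
E2 per-node cardinality:
  S → 5
  σ[d>2](S) → 5
  R → 4
  σ[g>4](R) → 3
  (σ[d>2](S) ⋈[a=b] σ[g>4](R)) → 1
  γ[g; SUM(a)→e]((σ[d>2](S) ⋈[a=b] σ[g>4](R))) → 1

E1 and E2 produce the same multiset:
g | e
5 | 9

yes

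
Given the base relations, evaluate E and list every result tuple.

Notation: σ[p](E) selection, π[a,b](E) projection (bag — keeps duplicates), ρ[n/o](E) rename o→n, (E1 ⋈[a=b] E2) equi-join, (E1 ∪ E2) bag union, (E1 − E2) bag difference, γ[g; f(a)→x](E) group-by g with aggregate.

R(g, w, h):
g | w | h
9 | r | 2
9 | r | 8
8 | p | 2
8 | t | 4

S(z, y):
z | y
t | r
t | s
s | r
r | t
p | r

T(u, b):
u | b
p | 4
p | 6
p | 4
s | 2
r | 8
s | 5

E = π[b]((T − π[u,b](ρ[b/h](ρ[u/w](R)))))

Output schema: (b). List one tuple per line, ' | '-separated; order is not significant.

Subexpression sizes:
  T → 6
  R → 4
  ρ[u/w](R) → 4
  ρ[b/h](ρ[u/w](R)) → 4
  π[u,b](ρ[b/h](ρ[u/w](R))) → 4
  (T − π[u,b](ρ[b/h](ρ[u/w](R)))) → 5
  π[b]((T − π[u,b](ρ[b/h](ρ[u/w](R))))) → 5

== RESULT ==
b
2
4
4
5
6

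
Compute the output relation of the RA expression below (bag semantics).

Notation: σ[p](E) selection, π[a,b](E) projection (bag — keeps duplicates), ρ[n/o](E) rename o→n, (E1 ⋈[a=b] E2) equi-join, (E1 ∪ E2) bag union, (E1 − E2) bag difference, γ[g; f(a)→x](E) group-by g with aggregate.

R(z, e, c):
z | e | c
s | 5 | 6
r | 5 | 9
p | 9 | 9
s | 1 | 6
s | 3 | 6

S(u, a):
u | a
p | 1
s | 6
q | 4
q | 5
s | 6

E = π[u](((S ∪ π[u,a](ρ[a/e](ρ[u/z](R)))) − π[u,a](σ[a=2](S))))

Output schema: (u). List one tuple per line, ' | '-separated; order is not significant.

Stepwise |·|:
  S → 5
  R → 5
  ρ[u/z](R) → 5
  ρ[a/e](ρ[u/z](R)) → 5
  π[u,a](ρ[a/e](ρ[u/z](R))) → 5
  (S ∪ π[u,a](ρ[a/e](ρ[u/z](R)))) → 10
  S → 5
  σ[a=2](S) → 0
  π[u,a](σ[a=2](S)) → 0
  ((S ∪ π[u,a](ρ[a/e](ρ[u/z](R)))) − π[u,a](σ[a=2](S))) → 10
  π[u](((S ∪ π[u,a](ρ[a/e](ρ[u/z](R)))) − π[u,a](σ[a=2](S)))) → 10

== RESULT ==
u
p
p
q
q
r
s
s
s
s
s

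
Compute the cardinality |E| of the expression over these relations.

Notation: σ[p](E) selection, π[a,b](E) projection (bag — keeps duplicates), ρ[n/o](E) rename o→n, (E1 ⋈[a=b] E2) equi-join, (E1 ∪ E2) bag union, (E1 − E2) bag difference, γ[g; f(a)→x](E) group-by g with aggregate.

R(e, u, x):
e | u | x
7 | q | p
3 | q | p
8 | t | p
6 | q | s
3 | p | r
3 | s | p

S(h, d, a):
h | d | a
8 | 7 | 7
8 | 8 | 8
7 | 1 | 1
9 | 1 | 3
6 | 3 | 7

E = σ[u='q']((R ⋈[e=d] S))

Row counts bottom-up:
  R → 6
  S → 5
  (R ⋈[e=d] S) → 5
  σ[u='q']((R ⋈[e=d] S)) → 2

|E| = 2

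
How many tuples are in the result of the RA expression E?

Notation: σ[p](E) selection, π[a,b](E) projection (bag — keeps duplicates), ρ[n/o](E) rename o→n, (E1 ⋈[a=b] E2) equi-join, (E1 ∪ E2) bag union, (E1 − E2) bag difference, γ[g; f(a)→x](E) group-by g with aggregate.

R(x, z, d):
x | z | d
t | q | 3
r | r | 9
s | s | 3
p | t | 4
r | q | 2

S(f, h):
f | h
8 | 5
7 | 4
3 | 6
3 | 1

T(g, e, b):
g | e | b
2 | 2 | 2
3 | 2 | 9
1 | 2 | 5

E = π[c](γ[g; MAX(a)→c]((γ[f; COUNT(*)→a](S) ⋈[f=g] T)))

Row counts bottom-up:
  S → 4
  γ[f; COUNT(*)→a](S) → 3
  T → 3
  (γ[f; COUNT(*)→a](S) ⋈[f=g] T) → 1
  γ[g; MAX(a)→c]((γ[f; COUNT(*)→a](S) ⋈[f=g] T)) → 1
  π[c](γ[g; MAX(a)→c]((γ[f; COUNT(*)→a](S) ⋈[f=g] T))) → 1

|E| = 1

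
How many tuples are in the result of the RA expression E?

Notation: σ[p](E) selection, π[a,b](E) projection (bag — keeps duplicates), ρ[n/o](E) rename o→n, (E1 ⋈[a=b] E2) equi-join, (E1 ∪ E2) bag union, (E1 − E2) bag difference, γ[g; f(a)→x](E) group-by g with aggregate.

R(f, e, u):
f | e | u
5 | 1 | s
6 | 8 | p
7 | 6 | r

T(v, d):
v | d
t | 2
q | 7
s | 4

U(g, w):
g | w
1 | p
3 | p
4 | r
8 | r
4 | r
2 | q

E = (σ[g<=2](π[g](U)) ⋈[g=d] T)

Per-node cardinality:
  U → 6
  π[g](U) → 6
  σ[g<=2](π[g](U)) → 2
  T → 3
  (σ[g<=2](π[g](U)) ⋈[g=d] T) → 1

|E| = 1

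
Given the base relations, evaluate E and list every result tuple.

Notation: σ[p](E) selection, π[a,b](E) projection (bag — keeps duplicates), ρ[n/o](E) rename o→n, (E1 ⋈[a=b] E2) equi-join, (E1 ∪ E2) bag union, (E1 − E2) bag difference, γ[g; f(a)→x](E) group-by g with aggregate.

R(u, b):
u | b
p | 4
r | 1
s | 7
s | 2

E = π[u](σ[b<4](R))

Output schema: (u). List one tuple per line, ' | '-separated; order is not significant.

Subexpression sizes:
  R → 4
  σ[b<4](R) → 2
  π[u](σ[b<4](R)) → 2

== RESULT ==
u
r
s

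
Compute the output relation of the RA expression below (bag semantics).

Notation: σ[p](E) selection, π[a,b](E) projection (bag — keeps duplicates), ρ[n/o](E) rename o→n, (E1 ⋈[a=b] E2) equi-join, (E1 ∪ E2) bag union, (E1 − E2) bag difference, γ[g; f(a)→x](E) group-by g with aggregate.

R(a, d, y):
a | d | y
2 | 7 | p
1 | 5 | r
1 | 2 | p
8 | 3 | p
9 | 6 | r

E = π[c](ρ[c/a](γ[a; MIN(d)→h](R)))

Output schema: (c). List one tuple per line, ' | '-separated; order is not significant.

Row counts bottom-up:
  R → 5
  γ[a; MIN(d)→h](R) → 4
  ρ[c/a](γ[a; MIN(d)→h](R)) → 4
  π[c](ρ[c/a](γ[a; MIN(d)→h](R))) → 4

== RESULT ==
c
1
2
8
9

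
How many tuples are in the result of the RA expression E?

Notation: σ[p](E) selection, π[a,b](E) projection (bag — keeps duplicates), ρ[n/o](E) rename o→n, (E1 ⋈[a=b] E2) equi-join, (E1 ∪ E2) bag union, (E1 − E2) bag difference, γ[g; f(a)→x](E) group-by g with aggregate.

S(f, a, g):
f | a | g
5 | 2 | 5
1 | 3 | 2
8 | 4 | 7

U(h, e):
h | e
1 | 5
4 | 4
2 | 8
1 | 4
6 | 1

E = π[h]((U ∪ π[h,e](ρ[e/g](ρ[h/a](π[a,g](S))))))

Subexpression sizes:
  U → 5
  S → 3
  π[a,g](S) → 3
  ρ[h/a](π[a,g](S)) → 3
  ρ[e/g](ρ[h/a](π[a,g](S))) → 3
  π[h,e](ρ[e/g](ρ[h/a](π[a,g](S)))) → 3
  (U ∪ π[h,e](ρ[e/g](ρ[h/a](π[a,g](S))))) → 8
  π[h]((U ∪ π[h,e](ρ[e/g](ρ[h/a](π[a,g](S)))))) → 8

|E| = 8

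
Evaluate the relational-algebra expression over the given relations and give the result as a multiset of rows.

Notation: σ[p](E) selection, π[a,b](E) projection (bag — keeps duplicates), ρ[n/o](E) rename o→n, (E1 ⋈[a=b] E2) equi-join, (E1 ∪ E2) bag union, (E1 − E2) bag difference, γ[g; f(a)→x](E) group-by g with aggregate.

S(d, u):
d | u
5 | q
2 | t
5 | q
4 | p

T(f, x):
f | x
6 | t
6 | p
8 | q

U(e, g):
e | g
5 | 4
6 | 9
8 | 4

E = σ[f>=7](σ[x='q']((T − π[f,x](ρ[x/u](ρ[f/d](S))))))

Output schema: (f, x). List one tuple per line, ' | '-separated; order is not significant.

Subexpression sizes:
  T → 3
  S → 4
  ρ[f/d](S) → 4
  ρ[x/u](ρ[f/d](S)) → 4
  π[f,x](ρ[x/u](ρ[f/d](S))) → 4
  (T − π[f,x](ρ[x/u](ρ[f/d](S)))) → 3
  σ[x='q']((T − π[f,x](ρ[x/u](ρ[f/d](S))))) → 1
  σ[f>=7](σ[x='q']((T − π[f,x](ρ[x/u](ρ[f/d](S)))))) → 1

== RESULT ==
f | x
8 | q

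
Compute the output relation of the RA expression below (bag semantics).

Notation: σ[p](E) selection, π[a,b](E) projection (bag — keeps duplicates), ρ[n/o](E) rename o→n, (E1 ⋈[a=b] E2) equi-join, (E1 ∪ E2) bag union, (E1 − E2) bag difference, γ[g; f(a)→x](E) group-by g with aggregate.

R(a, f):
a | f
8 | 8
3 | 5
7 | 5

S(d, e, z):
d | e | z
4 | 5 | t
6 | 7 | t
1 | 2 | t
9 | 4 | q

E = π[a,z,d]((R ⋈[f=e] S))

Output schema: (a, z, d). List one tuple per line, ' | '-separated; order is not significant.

Stepwise |·|:
  R → 3
  S → 4
  (R ⋈[f=e] S) → 2
  π[a,z,d]((R ⋈[f=e] S)) → 2

== RESULT ==
a | z | d
3 | t | 4
7 | t | 4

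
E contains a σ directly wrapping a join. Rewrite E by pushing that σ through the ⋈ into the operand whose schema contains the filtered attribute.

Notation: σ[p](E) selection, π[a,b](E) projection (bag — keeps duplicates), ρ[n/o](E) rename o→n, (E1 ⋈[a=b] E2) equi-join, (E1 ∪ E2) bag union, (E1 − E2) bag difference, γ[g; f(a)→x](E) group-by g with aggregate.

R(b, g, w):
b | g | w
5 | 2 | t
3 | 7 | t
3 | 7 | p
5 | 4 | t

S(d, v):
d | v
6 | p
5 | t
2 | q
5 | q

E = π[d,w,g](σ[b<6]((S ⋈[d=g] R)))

σ filters on b, owned by the right side.
E' = π[d,w,g]((S ⋈[d=g] σ[b<6](R)))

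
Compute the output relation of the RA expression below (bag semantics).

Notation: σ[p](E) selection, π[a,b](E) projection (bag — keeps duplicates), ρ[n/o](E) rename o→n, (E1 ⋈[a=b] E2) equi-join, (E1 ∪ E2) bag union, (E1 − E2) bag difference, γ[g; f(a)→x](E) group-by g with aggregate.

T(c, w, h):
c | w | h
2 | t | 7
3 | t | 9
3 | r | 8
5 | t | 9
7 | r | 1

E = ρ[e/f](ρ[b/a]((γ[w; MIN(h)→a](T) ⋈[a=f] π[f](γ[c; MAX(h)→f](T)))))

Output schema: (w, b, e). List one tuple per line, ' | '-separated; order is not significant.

Stepwise |·|:
  T → 5
  γ[w; MIN(h)→a](T) → 2
  T → 5
  γ[c; MAX(h)→f](T) → 4
  π[f](γ[c; MAX(h)→f](T)) → 4
  (γ[w; MIN(h)→a](T) ⋈[a=f] π[f](γ[c; MAX(h)→f](T))) → 2
  ρ[b/a]((γ[w; MIN(h)→a](T) ⋈[a=f] π[f](γ[c; MAX(h)→f](T)))) → 2
  ρ[e/f](ρ[b/a]((γ[w; MIN(h)→a](T) ⋈[a=f] π[f](γ[c; MAX(h)→f](T))))) → 2

== RESULT ==
w | b | e
r | 1 | 1
t | 7 | 7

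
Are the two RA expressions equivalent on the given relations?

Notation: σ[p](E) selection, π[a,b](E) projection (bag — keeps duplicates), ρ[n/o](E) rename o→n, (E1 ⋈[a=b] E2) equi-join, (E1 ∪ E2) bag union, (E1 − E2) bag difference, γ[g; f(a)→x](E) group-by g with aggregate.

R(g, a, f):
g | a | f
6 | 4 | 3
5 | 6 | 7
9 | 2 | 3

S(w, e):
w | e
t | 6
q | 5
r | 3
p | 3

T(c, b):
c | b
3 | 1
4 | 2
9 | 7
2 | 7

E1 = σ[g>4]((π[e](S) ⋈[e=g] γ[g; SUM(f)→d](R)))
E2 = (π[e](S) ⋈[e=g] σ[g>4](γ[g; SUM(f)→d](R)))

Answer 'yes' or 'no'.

E1 per-node cardinality:
  S → 4
  π[e](S) → 4
  R → 3
  γ[g; SUM(f)→d](R) → 3
  (π[e](S) ⋈[e=g] γ[g; SUM(f)→d](R)) → 2
  σ[g>4]((π[e](S) ⋈[e=g] γ[g; SUM(f)→d](R))) → 2
E2 per-node cardinality:
  S → 4
  π[e](S) → 4
  R → 3
  γ[g; SUM(f)→d](R) → 3
  σ[g>4](γ[g; SUM(f)→d](R)) → 3
  (π[e](S) ⋈[e=g] σ[g>4](γ[g; SUM(f)→d](R))) → 2

E1 and E2 produce the same multiset:
e | g | d
5 | 5 | 7
6 | 6 | 3

yes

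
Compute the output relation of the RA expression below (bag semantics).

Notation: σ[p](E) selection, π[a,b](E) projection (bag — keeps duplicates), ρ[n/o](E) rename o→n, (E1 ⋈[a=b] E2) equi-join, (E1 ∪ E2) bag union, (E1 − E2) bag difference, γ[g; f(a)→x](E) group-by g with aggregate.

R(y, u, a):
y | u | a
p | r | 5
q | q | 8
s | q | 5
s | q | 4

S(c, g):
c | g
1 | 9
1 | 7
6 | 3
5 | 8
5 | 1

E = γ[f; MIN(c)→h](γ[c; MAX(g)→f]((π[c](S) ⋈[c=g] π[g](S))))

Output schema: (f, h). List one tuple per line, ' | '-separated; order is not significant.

Row counts bottom-up:
  S → 5
  π[c](S) → 5
  S → 5
  π[g](S) → 5
  (π[c](S) ⋈[c=g] π[g](S)) → 2
  γ[c; MAX(g)→f]((π[c](S) ⋈[c=g] π[g](S))) → 1
  γ[f; MIN(c)→h](γ[c; MAX(g)→f]((π[c](S) ⋈[c=g] π[g](S)))) → 1

== RESULT ==
f | h
1 | 1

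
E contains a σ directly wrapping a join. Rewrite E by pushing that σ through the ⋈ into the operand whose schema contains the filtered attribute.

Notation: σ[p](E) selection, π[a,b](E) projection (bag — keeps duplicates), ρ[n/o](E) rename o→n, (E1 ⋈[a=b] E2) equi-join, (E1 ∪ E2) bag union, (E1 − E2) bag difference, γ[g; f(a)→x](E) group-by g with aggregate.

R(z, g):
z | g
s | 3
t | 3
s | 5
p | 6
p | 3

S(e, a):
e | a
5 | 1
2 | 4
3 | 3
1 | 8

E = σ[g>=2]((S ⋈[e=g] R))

σ filters on g, owned by the right side.
E' = (S ⋈[e=g] σ[g>=2](R))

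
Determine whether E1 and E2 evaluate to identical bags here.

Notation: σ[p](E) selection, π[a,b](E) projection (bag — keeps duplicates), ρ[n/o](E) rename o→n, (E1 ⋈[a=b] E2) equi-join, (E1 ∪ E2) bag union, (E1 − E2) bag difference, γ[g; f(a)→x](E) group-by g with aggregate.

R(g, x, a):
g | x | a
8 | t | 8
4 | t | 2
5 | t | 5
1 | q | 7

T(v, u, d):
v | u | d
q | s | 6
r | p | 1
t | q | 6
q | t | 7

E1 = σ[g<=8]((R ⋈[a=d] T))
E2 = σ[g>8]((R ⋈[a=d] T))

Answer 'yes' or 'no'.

E1 subexpression sizes:
  R → 4
  T → 4
  (R ⋈[a=d] T) → 1
  σ[g<=8]((R ⋈[a=d] T)) → 1
E2 subexpression sizes:
  R → 4
  T → 4
  (R ⋈[a=d] T) → 1
  σ[g>8]((R ⋈[a=d] T)) → 0

E1 result:
g | x | a | v | u | d
1 | q | 7 | q | t | 7
E2 result:
g | x | a | v | u | d
(0 rows)
Witness: (1, 'q', 7, 'q', 't', 7) appears 1× in E1 but 0× in E2.

no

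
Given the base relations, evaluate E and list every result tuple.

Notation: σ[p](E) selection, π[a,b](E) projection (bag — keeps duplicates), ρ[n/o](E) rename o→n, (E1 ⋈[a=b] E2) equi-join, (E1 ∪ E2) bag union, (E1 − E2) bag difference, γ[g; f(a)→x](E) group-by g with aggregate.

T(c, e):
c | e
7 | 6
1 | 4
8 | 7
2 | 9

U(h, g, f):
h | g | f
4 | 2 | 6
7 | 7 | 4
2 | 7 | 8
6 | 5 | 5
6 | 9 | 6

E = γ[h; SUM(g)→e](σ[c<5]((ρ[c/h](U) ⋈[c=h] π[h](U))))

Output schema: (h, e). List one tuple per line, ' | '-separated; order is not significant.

Row counts bottom-up:
  U → 5
  ρ[c/h](U) → 5
  U → 5
  π[h](U) → 5
  (ρ[c/h](U) ⋈[c=h] π[h](U)) → 7
  σ[c<5]((ρ[c/h](U) ⋈[c=h] π[h](U))) → 2
  γ[h; SUM(g)→e](σ[c<5]((ρ[c/h](U) ⋈[c=h] π[h](U)))) → 2

== RESULT ==
h | e
2 | 7
4 | 2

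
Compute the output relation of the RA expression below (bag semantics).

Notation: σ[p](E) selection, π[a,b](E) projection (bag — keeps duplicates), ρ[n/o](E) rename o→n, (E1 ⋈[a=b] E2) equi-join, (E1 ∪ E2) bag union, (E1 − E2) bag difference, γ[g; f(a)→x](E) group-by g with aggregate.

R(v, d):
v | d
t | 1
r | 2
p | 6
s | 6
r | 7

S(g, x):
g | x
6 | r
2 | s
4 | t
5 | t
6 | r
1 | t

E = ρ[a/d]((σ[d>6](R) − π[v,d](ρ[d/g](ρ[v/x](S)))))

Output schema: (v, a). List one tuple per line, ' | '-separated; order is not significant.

Subexpression sizes:
  R → 5
  σ[d>6](R) → 1
  S → 6
  ρ[v/x](S) → 6
  ρ[d/g](ρ[v/x](S)) → 6
  π[v,d](ρ[d/g](ρ[v/x](S))) → 6
  (σ[d>6](R) − π[v,d](ρ[d/g](ρ[v/x](S)))) → 1
  ρ[a/d]((σ[d>6](R) − π[v,d](ρ[d/g](ρ[v/x](S))))) → 1

== RESULT ==
v | a
r | 7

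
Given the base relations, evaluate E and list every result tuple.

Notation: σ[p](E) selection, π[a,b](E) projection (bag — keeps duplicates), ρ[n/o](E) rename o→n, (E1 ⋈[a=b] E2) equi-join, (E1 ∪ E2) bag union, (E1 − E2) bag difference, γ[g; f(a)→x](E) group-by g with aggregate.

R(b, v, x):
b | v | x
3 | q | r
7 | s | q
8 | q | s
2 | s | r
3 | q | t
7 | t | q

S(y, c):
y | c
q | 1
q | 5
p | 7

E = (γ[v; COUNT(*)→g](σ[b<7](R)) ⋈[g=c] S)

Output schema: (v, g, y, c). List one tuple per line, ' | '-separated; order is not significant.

Subexpression sizes:
  R → 6
  σ[b<7](R) → 3
  γ[v; COUNT(*)→g](σ[b<7](R)) → 2
  S → 3
  (γ[v; COUNT(*)→g](σ[b<7](R)) ⋈[g=c] S) → 1

== RESULT ==
v | g | y | c
s | 1 | q | 1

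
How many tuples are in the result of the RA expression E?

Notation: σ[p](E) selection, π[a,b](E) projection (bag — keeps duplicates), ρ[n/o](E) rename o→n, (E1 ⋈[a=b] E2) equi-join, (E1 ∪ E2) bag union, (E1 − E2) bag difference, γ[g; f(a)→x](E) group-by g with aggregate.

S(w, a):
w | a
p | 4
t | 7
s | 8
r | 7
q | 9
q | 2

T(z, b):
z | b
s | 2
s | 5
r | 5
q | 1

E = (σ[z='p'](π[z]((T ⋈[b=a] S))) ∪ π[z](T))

Row counts bottom-up:
  T → 4
  S → 6
  (T ⋈[b=a] S) → 1
  π[z]((T ⋈[b=a] S)) → 1
  σ[z='p'](π[z]((T ⋈[b=a] S))) → 0
  T → 4
  π[z](T) → 4
  (σ[z='p'](π[z]((T ⋈[b=a] S))) ∪ π[z](T)) → 4

|E| = 4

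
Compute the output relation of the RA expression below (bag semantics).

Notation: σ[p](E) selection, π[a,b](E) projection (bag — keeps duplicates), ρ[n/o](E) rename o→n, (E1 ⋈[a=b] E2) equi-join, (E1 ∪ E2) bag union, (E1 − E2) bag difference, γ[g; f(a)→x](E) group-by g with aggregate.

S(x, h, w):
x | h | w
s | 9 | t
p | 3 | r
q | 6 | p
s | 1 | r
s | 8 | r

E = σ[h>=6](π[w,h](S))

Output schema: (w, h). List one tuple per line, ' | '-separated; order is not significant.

Per-node cardinality:
  S → 5
  π[w,h](S) → 5
  σ[h>=6](π[w,h](S)) → 3

== RESULT ==
w | h
p | 6
r | 8
t | 9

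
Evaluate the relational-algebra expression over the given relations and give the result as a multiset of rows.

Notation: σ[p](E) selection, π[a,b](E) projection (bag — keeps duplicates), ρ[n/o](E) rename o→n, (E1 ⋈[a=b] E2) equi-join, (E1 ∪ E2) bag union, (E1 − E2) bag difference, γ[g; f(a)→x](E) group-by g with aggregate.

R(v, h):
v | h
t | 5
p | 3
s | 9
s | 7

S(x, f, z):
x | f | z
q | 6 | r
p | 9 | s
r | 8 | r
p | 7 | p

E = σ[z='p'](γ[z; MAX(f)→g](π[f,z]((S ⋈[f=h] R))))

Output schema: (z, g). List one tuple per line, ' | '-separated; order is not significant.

Stepwise |·|:
  S → 4
  R → 4
  (S ⋈[f=h] R) → 2
  π[f,z]((S ⋈[f=h] R)) → 2
  γ[z; MAX(f)→g](π[f,z]((S ⋈[f=h] R))) → 2
  σ[z='p'](γ[z; MAX(f)→g](π[f,z]((S ⋈[f=h] R)))) → 1

== RESULT ==
z | g
p | 7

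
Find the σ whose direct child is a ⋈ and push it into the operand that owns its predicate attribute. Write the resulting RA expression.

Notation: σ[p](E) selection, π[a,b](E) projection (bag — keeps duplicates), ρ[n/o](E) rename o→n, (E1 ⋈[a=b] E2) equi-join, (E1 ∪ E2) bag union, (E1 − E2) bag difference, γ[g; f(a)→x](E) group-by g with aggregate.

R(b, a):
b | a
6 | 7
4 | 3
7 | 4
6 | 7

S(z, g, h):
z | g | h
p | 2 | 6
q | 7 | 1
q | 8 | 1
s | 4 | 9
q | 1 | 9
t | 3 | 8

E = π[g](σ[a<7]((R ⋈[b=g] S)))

σ filters on a, owned by the left side.
E' = π[g]((σ[a<7](R) ⋈[b=g] S))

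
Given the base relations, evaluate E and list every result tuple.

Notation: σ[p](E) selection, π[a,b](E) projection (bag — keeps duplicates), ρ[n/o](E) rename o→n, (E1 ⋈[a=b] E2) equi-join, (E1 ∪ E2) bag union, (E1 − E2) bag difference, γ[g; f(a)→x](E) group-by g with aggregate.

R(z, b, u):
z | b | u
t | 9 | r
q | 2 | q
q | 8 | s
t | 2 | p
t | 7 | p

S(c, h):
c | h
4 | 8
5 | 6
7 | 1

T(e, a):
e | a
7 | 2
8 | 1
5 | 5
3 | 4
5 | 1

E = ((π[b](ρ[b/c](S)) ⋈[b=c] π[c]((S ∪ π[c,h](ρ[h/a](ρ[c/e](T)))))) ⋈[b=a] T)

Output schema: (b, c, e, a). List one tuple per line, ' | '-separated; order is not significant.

Subexpression sizes:
  S → 3
  ρ[b/c](S) → 3
  π[b](ρ[b/c](S)) → 3
  S → 3
  T → 5
  ρ[c/e](T) → 5
  ρ[h/a](ρ[c/e](T)) → 5
  π[c,h](ρ[h/a](ρ[c/e](T))) → 5
  (S ∪ π[c,h](ρ[h/a](ρ[c/e](T)))) → 8
  π[c]((S ∪ π[c,h](ρ[h/a](ρ[c/e](T))))) → 8
  (π[b](ρ[b/c](S)) ⋈[b=c] π[c]((S ∪ π[c,h](ρ[h/a](ρ[c/e](T)))))) → 6
  T → 5
  ((π[b](ρ[b/c](S)) ⋈[b=c] π[c]((S ∪ π[c,h](ρ[h/a](ρ[c/e](T)))))) ⋈[b=a] T) → 4

== RESULT ==
b | c | e | a
4 | 4 | 3 | 4
5 | 5 | 5 | 5
5 | 5 | 5 | 5
5 | 5 | 5 | 5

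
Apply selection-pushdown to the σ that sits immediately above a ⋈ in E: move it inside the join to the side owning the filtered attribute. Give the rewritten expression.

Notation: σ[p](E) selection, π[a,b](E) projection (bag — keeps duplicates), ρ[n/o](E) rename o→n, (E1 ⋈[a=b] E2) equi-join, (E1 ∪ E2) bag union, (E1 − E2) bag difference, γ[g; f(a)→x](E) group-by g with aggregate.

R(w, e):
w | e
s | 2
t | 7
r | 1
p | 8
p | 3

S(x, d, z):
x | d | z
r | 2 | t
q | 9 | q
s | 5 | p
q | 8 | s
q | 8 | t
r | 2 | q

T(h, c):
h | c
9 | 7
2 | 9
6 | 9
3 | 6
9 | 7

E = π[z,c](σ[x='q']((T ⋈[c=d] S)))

σ filters on x, owned by the right side.
E' = π[z,c]((T ⋈[c=d] σ[x='q'](S)))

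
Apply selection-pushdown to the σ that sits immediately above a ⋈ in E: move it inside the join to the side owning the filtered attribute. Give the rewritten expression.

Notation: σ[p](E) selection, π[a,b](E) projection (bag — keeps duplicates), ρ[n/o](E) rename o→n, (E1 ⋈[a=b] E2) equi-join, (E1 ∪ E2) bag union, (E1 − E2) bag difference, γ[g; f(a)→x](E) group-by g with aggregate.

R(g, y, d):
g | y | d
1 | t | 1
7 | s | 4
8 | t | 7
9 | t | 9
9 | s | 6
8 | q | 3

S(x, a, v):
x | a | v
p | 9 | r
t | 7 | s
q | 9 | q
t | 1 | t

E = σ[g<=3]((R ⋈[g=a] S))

σ filters on g, owned by the left side.
E' = (σ[g<=3](R) ⋈[g=a] S)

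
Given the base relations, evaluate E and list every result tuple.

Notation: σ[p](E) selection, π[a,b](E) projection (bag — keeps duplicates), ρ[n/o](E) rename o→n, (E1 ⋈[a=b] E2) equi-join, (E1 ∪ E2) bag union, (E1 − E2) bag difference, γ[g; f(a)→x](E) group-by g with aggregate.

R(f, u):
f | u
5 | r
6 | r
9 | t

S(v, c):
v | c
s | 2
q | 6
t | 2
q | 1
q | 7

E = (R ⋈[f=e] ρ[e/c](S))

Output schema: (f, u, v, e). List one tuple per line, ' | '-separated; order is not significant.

Subexpression sizes:
  R → 3
  S → 5
  ρ[e/c](S) → 5
  (R ⋈[f=e] ρ[e/c](S)) → 1

== RESULT ==
f | u | v | e
6 | r | q | 6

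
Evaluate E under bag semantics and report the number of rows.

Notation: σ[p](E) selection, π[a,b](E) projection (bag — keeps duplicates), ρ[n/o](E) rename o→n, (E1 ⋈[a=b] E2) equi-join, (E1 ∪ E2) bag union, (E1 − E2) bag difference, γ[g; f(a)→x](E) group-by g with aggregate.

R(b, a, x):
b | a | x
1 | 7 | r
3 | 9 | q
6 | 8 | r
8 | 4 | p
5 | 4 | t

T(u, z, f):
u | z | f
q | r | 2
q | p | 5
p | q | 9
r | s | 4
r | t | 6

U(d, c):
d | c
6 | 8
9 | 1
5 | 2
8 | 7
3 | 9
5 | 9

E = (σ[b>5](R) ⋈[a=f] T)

Row counts bottom-up:
  R → 5
  σ[b>5](R) → 2
  T → 5
  (σ[b>5](R) ⋈[a=f] T) → 1

|E| = 1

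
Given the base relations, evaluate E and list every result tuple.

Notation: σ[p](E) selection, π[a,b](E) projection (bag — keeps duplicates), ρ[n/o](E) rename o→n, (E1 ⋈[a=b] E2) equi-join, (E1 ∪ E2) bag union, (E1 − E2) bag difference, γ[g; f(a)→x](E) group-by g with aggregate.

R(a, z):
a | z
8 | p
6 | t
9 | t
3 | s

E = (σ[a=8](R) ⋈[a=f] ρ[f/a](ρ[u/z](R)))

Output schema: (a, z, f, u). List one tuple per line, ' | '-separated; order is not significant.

Per-node cardinality:
  R → 4
  σ[a=8](R) → 1
  R → 4
  ρ[u/z](R) → 4
  ρ[f/a](ρ[u/z](R)) → 4
  (σ[a=8](R) ⋈[a=f] ρ[f/a](ρ[u/z](R))) → 1

== RESULT ==
a | z | f | u
8 | p | 8 | p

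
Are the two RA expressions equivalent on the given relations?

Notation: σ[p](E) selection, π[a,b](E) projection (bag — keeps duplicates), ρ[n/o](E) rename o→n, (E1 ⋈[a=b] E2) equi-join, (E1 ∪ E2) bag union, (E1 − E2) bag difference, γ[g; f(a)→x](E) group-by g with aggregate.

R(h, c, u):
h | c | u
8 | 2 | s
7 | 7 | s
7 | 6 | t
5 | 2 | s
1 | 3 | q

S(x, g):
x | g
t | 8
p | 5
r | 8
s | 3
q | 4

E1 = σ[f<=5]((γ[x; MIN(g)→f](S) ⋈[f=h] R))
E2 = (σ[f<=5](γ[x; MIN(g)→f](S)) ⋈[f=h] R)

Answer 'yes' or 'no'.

E1 per-node cardinality:
  S → 5
  γ[x; MIN(g)→f](S) → 5
  R → 5
  (γ[x; MIN(g)→f](S) ⋈[f=h] R) → 3
  σ[f<=5]((γ[x; MIN(g)→f](S) ⋈[f=h] R)) → 1
E2 per-node cardinality:
  S → 5
  γ[x; MIN(g)→f](S) → 5
  σ[f<=5](γ[x; MIN(g)→f](S)) → 3
  R → 5
  (σ[f<=5](γ[x; MIN(g)→f](S)) ⋈[f=h] R) → 1

E1 and E2 produce the same multiset:
x | f | h | c | u
p | 5 | 5 | 2 | s

yes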